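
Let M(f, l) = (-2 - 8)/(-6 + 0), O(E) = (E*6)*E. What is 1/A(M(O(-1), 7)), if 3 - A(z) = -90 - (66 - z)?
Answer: 3/472 ≈ 0.0063559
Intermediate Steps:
O(E) = 6*E**2 (O(E) = (6*E)*E = 6*E**2)
M(f, l) = 5/3 (M(f, l) = -10/(-6) = -10*(-1/6) = 5/3)
A(z) = 159 - z (A(z) = 3 - (-90 - (66 - z)) = 3 - (-90 + (-66 + z)) = 3 - (-156 + z) = 3 + (156 - z) = 159 - z)
1/A(M(O(-1), 7)) = 1/(159 - 1*5/3) = 1/(159 - 5/3) = 1/(472/3) = 3/472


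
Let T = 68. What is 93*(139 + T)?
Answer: 19251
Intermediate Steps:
93*(139 + T) = 93*(139 + 68) = 93*207 = 19251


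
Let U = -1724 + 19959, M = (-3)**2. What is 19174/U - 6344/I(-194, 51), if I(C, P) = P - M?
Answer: -8205538/54705 ≈ -150.00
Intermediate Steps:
M = 9
U = 18235
I(C, P) = -9 + P (I(C, P) = P - 1*9 = P - 9 = -9 + P)
19174/U - 6344/I(-194, 51) = 19174/18235 - 6344/(-9 + 51) = 19174*(1/18235) - 6344/42 = 19174/18235 - 6344*1/42 = 19174/18235 - 3172/21 = -8205538/54705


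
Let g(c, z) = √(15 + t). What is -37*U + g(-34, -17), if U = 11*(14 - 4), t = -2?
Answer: -4070 + √13 ≈ -4066.4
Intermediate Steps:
g(c, z) = √13 (g(c, z) = √(15 - 2) = √13)
U = 110 (U = 11*10 = 110)
-37*U + g(-34, -17) = -37*110 + √13 = -4070 + √13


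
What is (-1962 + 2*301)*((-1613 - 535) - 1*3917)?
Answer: 8248400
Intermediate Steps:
(-1962 + 2*301)*((-1613 - 535) - 1*3917) = (-1962 + 602)*(-2148 - 3917) = -1360*(-6065) = 8248400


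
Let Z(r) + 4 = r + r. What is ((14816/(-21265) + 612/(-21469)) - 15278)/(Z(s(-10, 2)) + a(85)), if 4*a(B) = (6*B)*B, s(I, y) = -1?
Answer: -13950646034228/9889988867955 ≈ -1.4106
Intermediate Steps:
Z(r) = -4 + 2*r (Z(r) = -4 + (r + r) = -4 + 2*r)
a(B) = 3*B²/2 (a(B) = ((6*B)*B)/4 = (6*B²)/4 = 3*B²/2)
((14816/(-21265) + 612/(-21469)) - 15278)/(Z(s(-10, 2)) + a(85)) = ((14816/(-21265) + 612/(-21469)) - 15278)/((-4 + 2*(-1)) + (3/2)*85²) = ((14816*(-1/21265) + 612*(-1/21469)) - 15278)/((-4 - 2) + (3/2)*7225) = ((-14816/21265 - 612/21469) - 15278)/(-6 + 21675/2) = (-331098884/456538285 - 15278)/(21663/2) = -6975323017114/456538285*2/21663 = -13950646034228/9889988867955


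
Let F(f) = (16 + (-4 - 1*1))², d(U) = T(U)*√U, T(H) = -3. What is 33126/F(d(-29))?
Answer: 33126/121 ≈ 273.77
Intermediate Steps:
d(U) = -3*√U
F(f) = 121 (F(f) = (16 + (-4 - 1))² = (16 - 5)² = 11² = 121)
33126/F(d(-29)) = 33126/121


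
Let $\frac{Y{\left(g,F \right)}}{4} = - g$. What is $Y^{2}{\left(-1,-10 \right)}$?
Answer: $16$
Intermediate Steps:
$Y{\left(g,F \right)} = - 4 g$ ($Y{\left(g,F \right)} = 4 \left(- g\right) = - 4 g$)
$Y^{2}{\left(-1,-10 \right)} = \left(\left(-4\right) \left(-1\right)\right)^{2} = 4^{2} = 16$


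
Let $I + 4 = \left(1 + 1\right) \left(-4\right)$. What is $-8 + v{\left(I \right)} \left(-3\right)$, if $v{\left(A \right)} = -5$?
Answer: $7$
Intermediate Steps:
$I = -12$ ($I = -4 + \left(1 + 1\right) \left(-4\right) = -4 + 2 \left(-4\right) = -4 - 8 = -12$)
$-8 + v{\left(I \right)} \left(-3\right) = -8 - -15 = -8 + 15 = 7$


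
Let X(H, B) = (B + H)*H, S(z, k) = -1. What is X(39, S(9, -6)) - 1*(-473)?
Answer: 1955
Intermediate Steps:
X(H, B) = H*(B + H)
X(39, S(9, -6)) - 1*(-473) = 39*(-1 + 39) - 1*(-473) = 39*38 + 473 = 1482 + 473 = 1955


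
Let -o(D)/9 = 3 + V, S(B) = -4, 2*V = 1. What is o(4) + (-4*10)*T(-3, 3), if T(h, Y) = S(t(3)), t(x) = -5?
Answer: 257/2 ≈ 128.50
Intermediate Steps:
V = ½ (V = (½)*1 = ½ ≈ 0.50000)
T(h, Y) = -4
o(D) = -63/2 (o(D) = -9*(3 + ½) = -9*7/2 = -63/2)
o(4) + (-4*10)*T(-3, 3) = -63/2 - 4*10*(-4) = -63/2 - 40*(-4) = -63/2 + 160 = 257/2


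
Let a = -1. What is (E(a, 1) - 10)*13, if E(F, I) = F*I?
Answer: -143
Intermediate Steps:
(E(a, 1) - 10)*13 = (-1*1 - 10)*13 = (-1 - 10)*13 = -11*13 = -143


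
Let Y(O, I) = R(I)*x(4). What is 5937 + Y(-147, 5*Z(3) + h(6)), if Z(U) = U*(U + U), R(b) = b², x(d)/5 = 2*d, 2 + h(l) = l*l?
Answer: 620977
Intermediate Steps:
h(l) = -2 + l² (h(l) = -2 + l*l = -2 + l²)
x(d) = 10*d (x(d) = 5*(2*d) = 10*d)
Z(U) = 2*U² (Z(U) = U*(2*U) = 2*U²)
Y(O, I) = 40*I² (Y(O, I) = I²*(10*4) = I²*40 = 40*I²)
5937 + Y(-147, 5*Z(3) + h(6)) = 5937 + 40*(5*(2*3²) + (-2 + 6²))² = 5937 + 40*(5*(2*9) + (-2 + 36))² = 5937 + 40*(5*18 + 34)² = 5937 + 40*(90 + 34)² = 5937 + 40*124² = 5937 + 40*15376 = 5937 + 615040 = 620977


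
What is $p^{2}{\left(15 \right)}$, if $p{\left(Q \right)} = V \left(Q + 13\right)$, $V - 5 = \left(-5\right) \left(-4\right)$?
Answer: $490000$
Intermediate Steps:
$V = 25$ ($V = 5 - -20 = 5 + 20 = 25$)
$p{\left(Q \right)} = 325 + 25 Q$ ($p{\left(Q \right)} = 25 \left(Q + 13\right) = 25 \left(13 + Q\right) = 325 + 25 Q$)
$p^{2}{\left(15 \right)} = \left(325 + 25 \cdot 15\right)^{2} = \left(325 + 375\right)^{2} = 700^{2} = 490000$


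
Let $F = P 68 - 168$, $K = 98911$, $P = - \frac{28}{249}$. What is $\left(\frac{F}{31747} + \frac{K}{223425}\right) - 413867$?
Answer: $- \frac{243653632936514164}{588725098425} \approx -4.1387 \cdot 10^{5}$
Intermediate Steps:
$P = - \frac{28}{249}$ ($P = \left(-28\right) \frac{1}{249} = - \frac{28}{249} \approx -0.11245$)
$F = - \frac{43736}{249}$ ($F = \left(- \frac{28}{249}\right) 68 - 168 = - \frac{1904}{249} - 168 = - \frac{43736}{249} \approx -175.65$)
$\left(\frac{F}{31747} + \frac{K}{223425}\right) - 413867 = \left(- \frac{43736}{249 \cdot 31747} + \frac{98911}{223425}\right) - 413867 = \left(\left(- \frac{43736}{249}\right) \frac{1}{31747} + 98911 \cdot \frac{1}{223425}\right) - 413867 = \left(- \frac{43736}{7905003} + \frac{98911}{223425}\right) - 413867 = \frac{257373345311}{588725098425} - 413867 = - \frac{243653632936514164}{588725098425}$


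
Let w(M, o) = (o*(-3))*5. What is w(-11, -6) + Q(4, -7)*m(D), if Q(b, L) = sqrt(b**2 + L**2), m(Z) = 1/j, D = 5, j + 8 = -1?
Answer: 90 - sqrt(65)/9 ≈ 89.104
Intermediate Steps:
j = -9 (j = -8 - 1 = -9)
w(M, o) = -15*o (w(M, o) = -3*o*5 = -15*o)
m(Z) = -1/9 (m(Z) = 1/(-9) = -1/9)
Q(b, L) = sqrt(L**2 + b**2)
w(-11, -6) + Q(4, -7)*m(D) = -15*(-6) + sqrt((-7)**2 + 4**2)*(-1/9) = 90 + sqrt(49 + 16)*(-1/9) = 90 + sqrt(65)*(-1/9) = 90 - sqrt(65)/9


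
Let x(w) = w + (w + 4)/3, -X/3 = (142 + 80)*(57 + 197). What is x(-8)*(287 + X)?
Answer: 4728556/3 ≈ 1.5762e+6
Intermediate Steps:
X = -169164 (X = -3*(142 + 80)*(57 + 197) = -666*254 = -3*56388 = -169164)
x(w) = 4/3 + 4*w/3 (x(w) = w + (4 + w)*(⅓) = w + (4/3 + w/3) = 4/3 + 4*w/3)
x(-8)*(287 + X) = (4/3 + (4/3)*(-8))*(287 - 169164) = (4/3 - 32/3)*(-168877) = -28/3*(-168877) = 4728556/3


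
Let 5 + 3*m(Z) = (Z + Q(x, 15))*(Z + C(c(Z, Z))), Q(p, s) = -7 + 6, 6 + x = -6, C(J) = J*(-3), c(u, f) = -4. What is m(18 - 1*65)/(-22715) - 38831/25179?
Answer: -775848/495187 ≈ -1.5668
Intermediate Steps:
C(J) = -3*J
x = -12 (x = -6 - 6 = -12)
Q(p, s) = -1
m(Z) = -5/3 + (-1 + Z)*(12 + Z)/3 (m(Z) = -5/3 + ((Z - 1)*(Z - 3*(-4)))/3 = -5/3 + ((-1 + Z)*(Z + 12))/3 = -5/3 + ((-1 + Z)*(12 + Z))/3 = -5/3 + (-1 + Z)*(12 + Z)/3)
m(18 - 1*65)/(-22715) - 38831/25179 = (-17/3 + (18 - 1*65)²/3 + 11*(18 - 1*65)/3)/(-22715) - 38831/25179 = (-17/3 + (18 - 65)²/3 + 11*(18 - 65)/3)*(-1/22715) - 38831*1/25179 = (-17/3 + (⅓)*(-47)² + (11/3)*(-47))*(-1/22715) - 38831/25179 = (-17/3 + (⅓)*2209 - 517/3)*(-1/22715) - 38831/25179 = (-17/3 + 2209/3 - 517/3)*(-1/22715) - 38831/25179 = (1675/3)*(-1/22715) - 38831/25179 = -335/13629 - 38831/25179 = -775848/495187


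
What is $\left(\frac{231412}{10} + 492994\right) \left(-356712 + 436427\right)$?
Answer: $41143717468$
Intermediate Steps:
$\left(\frac{231412}{10} + 492994\right) \left(-356712 + 436427\right) = \left(231412 \cdot \frac{1}{10} + 492994\right) 79715 = \left(\frac{115706}{5} + 492994\right) 79715 = \frac{2580676}{5} \cdot 79715 = 41143717468$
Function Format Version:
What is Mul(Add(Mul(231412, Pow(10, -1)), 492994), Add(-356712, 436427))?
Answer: 41143717468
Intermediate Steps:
Mul(Add(Mul(231412, Pow(10, -1)), 492994), Add(-356712, 436427)) = Mul(Add(Mul(231412, Rational(1, 10)), 492994), 79715) = Mul(Add(Rational(115706, 5), 492994), 79715) = Mul(Rational(2580676, 5), 79715) = 41143717468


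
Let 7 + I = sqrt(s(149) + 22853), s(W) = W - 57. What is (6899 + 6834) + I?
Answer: 13726 + sqrt(22945) ≈ 13877.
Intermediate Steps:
s(W) = -57 + W
I = -7 + sqrt(22945) (I = -7 + sqrt((-57 + 149) + 22853) = -7 + sqrt(92 + 22853) = -7 + sqrt(22945) ≈ 144.48)
(6899 + 6834) + I = (6899 + 6834) + (-7 + sqrt(22945)) = 13733 + (-7 + sqrt(22945)) = 13726 + sqrt(22945)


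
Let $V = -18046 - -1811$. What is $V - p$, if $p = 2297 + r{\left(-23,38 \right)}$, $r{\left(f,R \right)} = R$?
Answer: $-18570$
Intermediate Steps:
$V = -16235$ ($V = -18046 + 1811 = -16235$)
$p = 2335$ ($p = 2297 + 38 = 2335$)
$V - p = -16235 - 2335 = -18570$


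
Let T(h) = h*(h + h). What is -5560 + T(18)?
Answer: -4912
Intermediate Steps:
T(h) = 2*h**2 (T(h) = h*(2*h) = 2*h**2)
-5560 + T(18) = -5560 + 2*18**2 = -5560 + 2*324 = -5560 + 648 = -4912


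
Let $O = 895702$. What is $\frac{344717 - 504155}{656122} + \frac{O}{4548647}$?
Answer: $- \frac{68768696371}{1492233683467} \approx -0.046084$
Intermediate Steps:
$\frac{344717 - 504155}{656122} + \frac{O}{4548647} = \frac{344717 - 504155}{656122} + \frac{895702}{4548647} = \left(-159438\right) \frac{1}{656122} + 895702 \cdot \frac{1}{4548647} = - \frac{79719}{328061} + \frac{895702}{4548647} = - \frac{68768696371}{1492233683467}$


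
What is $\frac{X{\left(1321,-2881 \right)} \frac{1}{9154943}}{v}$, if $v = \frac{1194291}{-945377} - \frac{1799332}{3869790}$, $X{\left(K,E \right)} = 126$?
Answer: $- \frac{32925694147470}{4134570042877808423} \approx -7.9635 \cdot 10^{-6}$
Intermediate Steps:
$v = - \frac{3161351228527}{1829205230415}$ ($v = 1194291 \left(- \frac{1}{945377}\right) - \frac{899666}{1934895} = - \frac{1194291}{945377} - \frac{899666}{1934895} = - \frac{3161351228527}{1829205230415} \approx -1.7283$)
$\frac{X{\left(1321,-2881 \right)} \frac{1}{9154943}}{v} = \frac{126 \cdot \frac{1}{9154943}}{- \frac{3161351228527}{1829205230415}} = 126 \cdot \frac{1}{9154943} \left(- \frac{1829205230415}{3161351228527}\right) = \frac{18}{1307849} \left(- \frac{1829205230415}{3161351228527}\right) = - \frac{32925694147470}{4134570042877808423}$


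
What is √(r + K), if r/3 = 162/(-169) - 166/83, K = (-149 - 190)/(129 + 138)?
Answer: I*√13581133/1157 ≈ 3.1852*I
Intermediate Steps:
K = -113/89 (K = -339/267 = -339*1/267 = -113/89 ≈ -1.2697)
r = -1500/169 (r = 3*(162/(-169) - 166/83) = 3*(162*(-1/169) - 166*1/83) = 3*(-162/169 - 2) = 3*(-500/169) = -1500/169 ≈ -8.8757)
√(r + K) = √(-1500/169 - 113/89) = √(-152597/15041) = I*√13581133/1157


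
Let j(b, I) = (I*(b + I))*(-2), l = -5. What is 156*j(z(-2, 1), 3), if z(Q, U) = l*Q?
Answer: -12168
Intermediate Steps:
z(Q, U) = -5*Q
j(b, I) = -2*I*(I + b) (j(b, I) = (I*(I + b))*(-2) = -2*I*(I + b))
156*j(z(-2, 1), 3) = 156*(-2*3*(3 - 5*(-2))) = 156*(-2*3*(3 + 10)) = 156*(-2*3*13) = 156*(-78) = -12168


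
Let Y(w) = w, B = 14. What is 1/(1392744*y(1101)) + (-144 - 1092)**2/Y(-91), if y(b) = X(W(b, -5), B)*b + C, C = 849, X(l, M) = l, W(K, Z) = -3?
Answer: -5221349880420187/311019233616 ≈ -16788.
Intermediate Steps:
y(b) = 849 - 3*b (y(b) = -3*b + 849 = 849 - 3*b)
1/(1392744*y(1101)) + (-144 - 1092)**2/Y(-91) = 1/(1392744*(849 - 3*1101)) + (-144 - 1092)**2/(-91) = 1/(1392744*(849 - 3303)) + (-1236)**2*(-1/91) = (1/1392744)/(-2454) + 1527696*(-1/91) = (1/1392744)*(-1/2454) - 1527696/91 = -1/3417793776 - 1527696/91 = -5221349880420187/311019233616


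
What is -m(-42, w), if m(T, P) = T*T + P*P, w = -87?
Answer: -9333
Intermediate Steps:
m(T, P) = P**2 + T**2 (m(T, P) = T**2 + P**2 = P**2 + T**2)
-m(-42, w) = -((-87)**2 + (-42)**2) = -(7569 + 1764) = -1*9333 = -9333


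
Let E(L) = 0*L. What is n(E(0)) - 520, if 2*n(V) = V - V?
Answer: -520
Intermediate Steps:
E(L) = 0
n(V) = 0 (n(V) = (V - V)/2 = (½)*0 = 0)
n(E(0)) - 520 = 0 - 520 = -520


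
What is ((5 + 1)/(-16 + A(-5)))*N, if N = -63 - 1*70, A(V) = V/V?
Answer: 266/5 ≈ 53.200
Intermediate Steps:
A(V) = 1
N = -133 (N = -63 - 70 = -133)
((5 + 1)/(-16 + A(-5)))*N = ((5 + 1)/(-16 + 1))*(-133) = (6/(-15))*(-133) = (6*(-1/15))*(-133) = -⅖*(-133) = 266/5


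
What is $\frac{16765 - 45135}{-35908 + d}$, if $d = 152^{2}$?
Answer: $\frac{14185}{6402} \approx 2.2157$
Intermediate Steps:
$d = 23104$
$\frac{16765 - 45135}{-35908 + d} = \frac{16765 - 45135}{-35908 + 23104} = - \frac{28370}{-12804} = \left(-28370\right) \left(- \frac{1}{12804}\right) = \frac{14185}{6402}$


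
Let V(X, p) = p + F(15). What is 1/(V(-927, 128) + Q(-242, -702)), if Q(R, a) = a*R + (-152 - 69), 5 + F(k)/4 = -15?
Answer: 1/169711 ≈ 5.8924e-6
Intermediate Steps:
F(k) = -80 (F(k) = -20 + 4*(-15) = -20 - 60 = -80)
Q(R, a) = -221 + R*a (Q(R, a) = R*a - 221 = -221 + R*a)
V(X, p) = -80 + p (V(X, p) = p - 80 = -80 + p)
1/(V(-927, 128) + Q(-242, -702)) = 1/((-80 + 128) + (-221 - 242*(-702))) = 1/(48 + (-221 + 169884)) = 1/(48 + 169663) = 1/169711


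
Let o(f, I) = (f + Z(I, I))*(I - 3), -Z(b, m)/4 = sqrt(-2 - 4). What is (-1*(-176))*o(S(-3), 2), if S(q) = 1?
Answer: -176 + 704*I*sqrt(6) ≈ -176.0 + 1724.4*I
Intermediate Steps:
Z(b, m) = -4*I*sqrt(6) (Z(b, m) = -4*sqrt(-2 - 4) = -4*I*sqrt(6))
o(f, I) = (-3 + I)*(f - 4*I*sqrt(6)) (o(f, I) = (f - 4*I*sqrt(6))*(I - 3) = (f - 4*I*sqrt(6))*(-3 + I) = (-3 + I)*(f - 4*I*sqrt(6)))
(-1*(-176))*o(S(-3), 2) = (-1*(-176))*(-3*1 + 2*1 + 12*I*sqrt(6) - 4*I*2*sqrt(6)) = 176*(-3 + 2 + 12*I*sqrt(6) - 8*I*sqrt(6)) = 176*(-1 + 4*I*sqrt(6)) = -176 + 704*I*sqrt(6)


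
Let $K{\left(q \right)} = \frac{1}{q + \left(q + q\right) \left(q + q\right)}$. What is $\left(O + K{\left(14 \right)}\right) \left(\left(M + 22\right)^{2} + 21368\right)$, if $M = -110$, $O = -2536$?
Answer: $- \frac{9819123404}{133} \approx -7.3828 \cdot 10^{7}$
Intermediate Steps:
$K{\left(q \right)} = \frac{1}{q + 4 q^{2}}$ ($K{\left(q \right)} = \frac{1}{q + 2 q 2 q} = \frac{1}{q + 4 q^{2}}$)
$\left(O + K{\left(14 \right)}\right) \left(\left(M + 22\right)^{2} + 21368\right) = \left(-2536 + \frac{1}{14 \left(1 + 4 \cdot 14\right)}\right) \left(\left(-110 + 22\right)^{2} + 21368\right) = \left(-2536 + \frac{1}{14 \left(1 + 56\right)}\right) \left(\left(-88\right)^{2} + 21368\right) = \left(-2536 + \frac{1}{14 \cdot 57}\right) \left(7744 + 21368\right) = \left(-2536 + \frac{1}{14} \cdot \frac{1}{57}\right) 29112 = \left(-2536 + \frac{1}{798}\right) 29112 = \left(- \frac{2023727}{798}\right) 29112 = - \frac{9819123404}{133}$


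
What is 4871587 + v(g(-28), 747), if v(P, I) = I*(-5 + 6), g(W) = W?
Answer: 4872334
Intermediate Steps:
v(P, I) = I (v(P, I) = I*1 = I)
4871587 + v(g(-28), 747) = 4871587 + 747 = 4872334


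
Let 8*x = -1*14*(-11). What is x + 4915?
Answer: 19737/4 ≈ 4934.3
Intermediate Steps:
x = 77/4 (x = (-1*14*(-11))/8 = (-14*(-11))/8 = (1/8)*154 = 77/4 ≈ 19.250)
x + 4915 = 77/4 + 4915 = 19737/4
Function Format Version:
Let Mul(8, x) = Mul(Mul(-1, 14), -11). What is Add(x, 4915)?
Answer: Rational(19737, 4) ≈ 4934.3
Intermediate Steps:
x = Rational(77, 4) (x = Mul(Rational(1, 8), Mul(Mul(-1, 14), -11)) = Mul(Rational(1, 8), Mul(-14, -11)) = Mul(Rational(1, 8), 154) = Rational(77, 4) ≈ 19.250)
Add(x, 4915) = Add(Rational(77, 4), 4915) = Rational(19737, 4)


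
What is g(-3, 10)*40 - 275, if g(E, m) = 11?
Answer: 165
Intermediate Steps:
g(-3, 10)*40 - 275 = 11*40 - 275 = 440 - 275 = 165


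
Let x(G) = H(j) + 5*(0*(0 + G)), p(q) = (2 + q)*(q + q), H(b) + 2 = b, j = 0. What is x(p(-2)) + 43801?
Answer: 43799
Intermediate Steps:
H(b) = -2 + b
p(q) = 2*q*(2 + q) (p(q) = (2 + q)*(2*q) = 2*q*(2 + q))
x(G) = -2 (x(G) = (-2 + 0) + 5*(0*(0 + G)) = -2 + 5*(0*G) = -2 + 5*0 = -2 + 0 = -2)
x(p(-2)) + 43801 = -2 + 43801 = 43799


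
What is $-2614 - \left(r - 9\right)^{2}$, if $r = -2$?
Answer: $-2735$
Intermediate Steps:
$-2614 - \left(r - 9\right)^{2} = -2614 - \left(-2 - 9\right)^{2} = -2614 - \left(-11\right)^{2} = -2614 - 121 = -2735$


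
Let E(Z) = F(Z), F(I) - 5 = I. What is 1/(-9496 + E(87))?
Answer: -1/9404 ≈ -0.00010634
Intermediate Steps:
F(I) = 5 + I
E(Z) = 5 + Z
1/(-9496 + E(87)) = 1/(-9496 + (5 + 87)) = 1/(-9496 + 92) = 1/(-9404) = -1/9404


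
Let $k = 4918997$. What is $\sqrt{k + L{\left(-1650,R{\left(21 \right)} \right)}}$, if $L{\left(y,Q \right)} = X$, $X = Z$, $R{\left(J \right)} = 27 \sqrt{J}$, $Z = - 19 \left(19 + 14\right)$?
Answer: $\sqrt{4918370} \approx 2217.7$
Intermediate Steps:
$Z = -627$ ($Z = \left(-19\right) 33 = -627$)
$X = -627$
$L{\left(y,Q \right)} = -627$
$\sqrt{k + L{\left(-1650,R{\left(21 \right)} \right)}} = \sqrt{4918997 - 627} = \sqrt{4918370}$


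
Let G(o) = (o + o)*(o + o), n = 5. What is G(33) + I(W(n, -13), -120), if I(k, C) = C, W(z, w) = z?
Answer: 4236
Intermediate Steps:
G(o) = 4*o² (G(o) = (2*o)*(2*o) = 4*o²)
G(33) + I(W(n, -13), -120) = 4*33² - 120 = 4*1089 - 120 = 4356 - 120 = 4236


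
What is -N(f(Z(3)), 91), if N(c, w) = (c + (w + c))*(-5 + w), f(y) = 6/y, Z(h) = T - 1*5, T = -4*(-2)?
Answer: -8170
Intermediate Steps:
T = 8
Z(h) = 3 (Z(h) = 8 - 1*5 = 8 - 5 = 3)
N(c, w) = (-5 + w)*(w + 2*c) (N(c, w) = (c + (c + w))*(-5 + w) = (w + 2*c)*(-5 + w) = (-5 + w)*(w + 2*c))
-N(f(Z(3)), 91) = -(91² - 60/3 - 5*91 + 2*(6/3)*91) = -(8281 - 60/3 - 455 + 2*(6*(⅓))*91) = -(8281 - 10*2 - 455 + 2*2*91) = -(8281 - 20 - 455 + 364) = -1*8170 = -8170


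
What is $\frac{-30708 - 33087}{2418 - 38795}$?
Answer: $\frac{63795}{36377} \approx 1.7537$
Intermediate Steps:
$\frac{-30708 - 33087}{2418 - 38795} = - \frac{63795}{-36377} = \left(-63795\right) \left(- \frac{1}{36377}\right) = \frac{63795}{36377}$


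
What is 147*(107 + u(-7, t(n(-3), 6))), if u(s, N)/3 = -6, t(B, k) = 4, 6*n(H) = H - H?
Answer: 13083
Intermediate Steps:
n(H) = 0 (n(H) = (H - H)/6 = (⅙)*0 = 0)
u(s, N) = -18 (u(s, N) = 3*(-6) = -18)
147*(107 + u(-7, t(n(-3), 6))) = 147*(107 - 18) = 147*89 = 13083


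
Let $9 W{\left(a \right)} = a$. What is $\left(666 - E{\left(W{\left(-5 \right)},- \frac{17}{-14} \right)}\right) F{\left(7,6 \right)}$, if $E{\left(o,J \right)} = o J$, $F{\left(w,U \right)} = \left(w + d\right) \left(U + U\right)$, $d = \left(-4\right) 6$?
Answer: $- \frac{2856034}{21} \approx -1.36 \cdot 10^{5}$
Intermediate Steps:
$d = -24$
$W{\left(a \right)} = \frac{a}{9}$
$F{\left(w,U \right)} = 2 U \left(-24 + w\right)$ ($F{\left(w,U \right)} = \left(w - 24\right) \left(U + U\right) = \left(-24 + w\right) 2 U = 2 U \left(-24 + w\right)$)
$E{\left(o,J \right)} = J o$
$\left(666 - E{\left(W{\left(-5 \right)},- \frac{17}{-14} \right)}\right) F{\left(7,6 \right)} = \left(666 - - \frac{17}{-14} \cdot \frac{1}{9} \left(-5\right)\right) 2 \cdot 6 \left(-24 + 7\right) = \left(666 - \left(-17\right) \left(- \frac{1}{14}\right) \left(- \frac{5}{9}\right)\right) 2 \cdot 6 \left(-17\right) = \left(666 - \frac{17}{14} \left(- \frac{5}{9}\right)\right) \left(-204\right) = \left(666 - - \frac{85}{126}\right) \left(-204\right) = \left(666 + \frac{85}{126}\right) \left(-204\right) = \frac{84001}{126} \left(-204\right) = - \frac{2856034}{21}$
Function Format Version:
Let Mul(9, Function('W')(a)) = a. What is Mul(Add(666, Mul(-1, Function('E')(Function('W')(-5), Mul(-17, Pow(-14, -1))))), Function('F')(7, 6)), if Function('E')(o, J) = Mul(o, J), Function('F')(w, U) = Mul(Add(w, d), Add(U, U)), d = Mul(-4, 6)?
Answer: Rational(-2856034, 21) ≈ -1.3600e+5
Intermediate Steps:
d = -24
Function('W')(a) = Mul(Rational(1, 9), a)
Function('F')(w, U) = Mul(2, U, Add(-24, w)) (Function('F')(w, U) = Mul(Add(w, -24), Add(U, U)) = Mul(Add(-24, w), Mul(2, U)) = Mul(2, U, Add(-24, w)))
Function('E')(o, J) = Mul(J, o)
Mul(Add(666, Mul(-1, Function('E')(Function('W')(-5), Mul(-17, Pow(-14, -1))))), Function('F')(7, 6)) = Mul(Add(666, Mul(-1, Mul(Mul(-17, Pow(-14, -1)), Mul(Rational(1, 9), -5)))), Mul(2, 6, Add(-24, 7))) = Mul(Add(666, Mul(-1, Mul(Mul(-17, Rational(-1, 14)), Rational(-5, 9)))), Mul(2, 6, -17)) = Mul(Add(666, Mul(-1, Mul(Rational(17, 14), Rational(-5, 9)))), -204) = Mul(Add(666, Mul(-1, Rational(-85, 126))), -204) = Mul(Add(666, Rational(85, 126)), -204) = Mul(Rational(84001, 126), -204) = Rational(-2856034, 21)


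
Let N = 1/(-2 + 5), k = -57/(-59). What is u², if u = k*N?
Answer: 361/3481 ≈ 0.10371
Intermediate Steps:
k = 57/59 (k = -57*(-1/59) = 57/59 ≈ 0.96610)
N = ⅓ (N = 1/3 = ⅓ ≈ 0.33333)
u = 19/59 (u = (57/59)*(⅓) = 19/59 ≈ 0.32203)
u² = (19/59)² = 361/3481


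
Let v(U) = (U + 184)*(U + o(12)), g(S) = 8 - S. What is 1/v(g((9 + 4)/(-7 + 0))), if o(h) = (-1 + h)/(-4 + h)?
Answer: 392/853553 ≈ 0.00045926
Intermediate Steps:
o(h) = (-1 + h)/(-4 + h)
v(U) = (184 + U)*(11/8 + U) (v(U) = (U + 184)*(U + (-1 + 12)/(-4 + 12)) = (184 + U)*(U + 11/8) = (184 + U)*(11/8 + U))
1/v(g((9 + 4)/(-7 + 0))) = 1/(253 + (8 - (9 + 4)/(-7 + 0))**2 + 1483*(8 - (9 + 4)/(-7 + 0))/8) = 1/(253 + (8 - 13/(-7))**2 + 1483*(8 - 13/(-7))/8) = 1/(253 + (8 - 13*(-1)/7)**2 + 1483*(8 - 13*(-1)/7)/8) = 1/(253 + (8 - 1*(-13/7))**2 + 1483*(8 - 1*(-13/7))/8) = 1/(253 + (8 + 13/7)**2 + 1483*(8 + 13/7)/8) = 1/(253 + (69/7)**2 + (1483/8)*(69/7)) = 1/(253 + 4761/49 + 102327/56) = 1/(853553/392) = 392/853553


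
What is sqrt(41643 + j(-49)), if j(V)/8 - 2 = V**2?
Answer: 3*sqrt(6763) ≈ 246.71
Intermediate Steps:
j(V) = 16 + 8*V**2
sqrt(41643 + j(-49)) = sqrt(41643 + (16 + 8*(-49)**2)) = sqrt(41643 + (16 + 8*2401)) = sqrt(41643 + (16 + 19208)) = sqrt(41643 + 19224) = sqrt(60867) = 3*sqrt(6763)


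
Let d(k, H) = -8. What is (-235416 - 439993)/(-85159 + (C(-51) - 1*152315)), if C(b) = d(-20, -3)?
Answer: 96487/33926 ≈ 2.8440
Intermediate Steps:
C(b) = -8
(-235416 - 439993)/(-85159 + (C(-51) - 1*152315)) = (-235416 - 439993)/(-85159 + (-8 - 1*152315)) = -675409/(-85159 + (-8 - 152315)) = -675409/(-85159 - 152323) = -675409/(-237482) = -675409*(-1/237482) = 96487/33926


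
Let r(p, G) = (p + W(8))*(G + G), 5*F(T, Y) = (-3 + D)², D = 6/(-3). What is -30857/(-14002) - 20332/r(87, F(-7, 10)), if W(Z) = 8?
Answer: -127687257/6650950 ≈ -19.198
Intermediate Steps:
D = -2 (D = 6*(-⅓) = -2)
F(T, Y) = 5 (F(T, Y) = (-3 - 2)²/5 = (⅕)*(-5)² = (⅕)*25 = 5)
r(p, G) = 2*G*(8 + p) (r(p, G) = (p + 8)*(G + G) = (8 + p)*(2*G) = 2*G*(8 + p))
-30857/(-14002) - 20332/r(87, F(-7, 10)) = -30857/(-14002) - 20332*1/(10*(8 + 87)) = -30857*(-1/14002) - 20332/(2*5*95) = 30857/14002 - 20332/950 = 30857/14002 - 20332*1/950 = 30857/14002 - 10166/475 = -127687257/6650950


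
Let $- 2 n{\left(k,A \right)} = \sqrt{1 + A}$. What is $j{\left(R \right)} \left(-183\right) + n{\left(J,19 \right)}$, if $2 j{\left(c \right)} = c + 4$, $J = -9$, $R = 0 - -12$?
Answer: $-1464 - \sqrt{5} \approx -1466.2$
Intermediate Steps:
$R = 12$ ($R = 0 + 12 = 12$)
$n{\left(k,A \right)} = - \frac{\sqrt{1 + A}}{2}$
$j{\left(c \right)} = 2 + \frac{c}{2}$ ($j{\left(c \right)} = \frac{c + 4}{2} = \frac{4 + c}{2} = 2 + \frac{c}{2}$)
$j{\left(R \right)} \left(-183\right) + n{\left(J,19 \right)} = \left(2 + \frac{1}{2} \cdot 12\right) \left(-183\right) - \frac{\sqrt{1 + 19}}{2} = \left(2 + 6\right) \left(-183\right) - \frac{\sqrt{20}}{2} = 8 \left(-183\right) - \frac{2 \sqrt{5}}{2} = -1464 - \sqrt{5}$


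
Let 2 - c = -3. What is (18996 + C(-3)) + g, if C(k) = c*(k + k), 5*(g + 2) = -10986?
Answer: 83834/5 ≈ 16767.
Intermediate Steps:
c = 5 (c = 2 - 1*(-3) = 2 + 3 = 5)
g = -10996/5 (g = -2 + (⅕)*(-10986) = -2 - 10986/5 = -10996/5 ≈ -2199.2)
C(k) = 10*k (C(k) = 5*(k + k) = 5*(2*k) = 10*k)
(18996 + C(-3)) + g = (18996 + 10*(-3)) - 10996/5 = (18996 - 30) - 10996/5 = 18966 - 10996/5 = 83834/5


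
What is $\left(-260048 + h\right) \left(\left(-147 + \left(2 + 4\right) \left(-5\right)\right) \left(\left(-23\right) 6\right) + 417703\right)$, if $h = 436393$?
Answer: $77967238505$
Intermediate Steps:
$\left(-260048 + h\right) \left(\left(-147 + \left(2 + 4\right) \left(-5\right)\right) \left(\left(-23\right) 6\right) + 417703\right) = \left(-260048 + 436393\right) \left(\left(-147 + \left(2 + 4\right) \left(-5\right)\right) \left(\left(-23\right) 6\right) + 417703\right) = 176345 \left(\left(-147 + 6 \left(-5\right)\right) \left(-138\right) + 417703\right) = 176345 \left(\left(-147 - 30\right) \left(-138\right) + 417703\right) = 176345 \left(\left(-177\right) \left(-138\right) + 417703\right) = 176345 \left(24426 + 417703\right) = 176345 \cdot 442129 = 77967238505$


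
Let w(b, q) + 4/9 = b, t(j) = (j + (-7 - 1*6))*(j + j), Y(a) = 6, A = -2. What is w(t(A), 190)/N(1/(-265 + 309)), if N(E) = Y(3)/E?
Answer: 67/297 ≈ 0.22559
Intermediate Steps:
t(j) = 2*j*(-13 + j) (t(j) = (j + (-7 - 6))*(2*j) = (j - 13)*(2*j) = (-13 + j)*(2*j) = 2*j*(-13 + j))
w(b, q) = -4/9 + b
N(E) = 6/E
w(t(A), 190)/N(1/(-265 + 309)) = (-4/9 + 2*(-2)*(-13 - 2))/((6/(1/(-265 + 309)))) = (-4/9 + 2*(-2)*(-15))/((6/(1/44))) = (-4/9 + 60)/((6/(1/44))) = 536/(9*((6*44))) = (536/9)/264 = (536/9)*(1/264) = 67/297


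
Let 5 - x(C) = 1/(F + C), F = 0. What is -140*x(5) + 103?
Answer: -569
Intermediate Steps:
x(C) = 5 - 1/C (x(C) = 5 - 1/(0 + C) = 5 - 1/C)
-140*x(5) + 103 = -140*(5 - 1/5) + 103 = -140*(5 - 1*⅕) + 103 = -140*(5 - ⅕) + 103 = -140*24/5 + 103 = -672 + 103 = -569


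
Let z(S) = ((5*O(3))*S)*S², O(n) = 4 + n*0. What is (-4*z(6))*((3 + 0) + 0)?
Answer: -51840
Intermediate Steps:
O(n) = 4 (O(n) = 4 + 0 = 4)
z(S) = 20*S³ (z(S) = ((5*4)*S)*S² = (20*S)*S² = 20*S³)
(-4*z(6))*((3 + 0) + 0) = (-80*6³)*((3 + 0) + 0) = (-80*216)*(3 + 0) = -4*4320*3 = -17280*3 = -51840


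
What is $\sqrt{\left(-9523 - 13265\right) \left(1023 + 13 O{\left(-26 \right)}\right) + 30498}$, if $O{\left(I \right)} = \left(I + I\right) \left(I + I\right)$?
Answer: $i \sqrt{824325402} \approx 28711.0 i$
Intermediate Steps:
$O{\left(I \right)} = 4 I^{2}$ ($O{\left(I \right)} = 2 I 2 I = 4 I^{2}$)
$\sqrt{\left(-9523 - 13265\right) \left(1023 + 13 O{\left(-26 \right)}\right) + 30498} = \sqrt{\left(-9523 - 13265\right) \left(1023 + 13 \cdot 4 \left(-26\right)^{2}\right) + 30498} = \sqrt{- 22788 \left(1023 + 13 \cdot 4 \cdot 676\right) + 30498} = \sqrt{- 22788 \left(1023 + 13 \cdot 2704\right) + 30498} = \sqrt{- 22788 \left(1023 + 35152\right) + 30498} = \sqrt{\left(-22788\right) 36175 + 30498} = \sqrt{-824355900 + 30498} = \sqrt{-824325402} = i \sqrt{824325402}$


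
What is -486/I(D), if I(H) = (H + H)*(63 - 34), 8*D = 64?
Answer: -243/232 ≈ -1.0474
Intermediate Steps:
D = 8 (D = (1/8)*64 = 8)
I(H) = 58*H (I(H) = (2*H)*29 = 58*H)
-486/I(D) = -486/(58*8) = -486/464 = -486*1/464 = -243/232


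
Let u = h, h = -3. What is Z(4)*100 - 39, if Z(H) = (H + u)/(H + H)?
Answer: -53/2 ≈ -26.500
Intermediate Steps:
u = -3
Z(H) = (-3 + H)/(2*H) (Z(H) = (H - 3)/(H + H) = (-3 + H)/((2*H)) = (-3 + H)*(1/(2*H)) = (-3 + H)/(2*H))
Z(4)*100 - 39 = ((½)*(-3 + 4)/4)*100 - 39 = ((½)*(¼)*1)*100 - 39 = (⅛)*100 - 39 = 25/2 - 39 = -53/2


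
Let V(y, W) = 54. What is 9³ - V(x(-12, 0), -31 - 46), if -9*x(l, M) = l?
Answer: 675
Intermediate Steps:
x(l, M) = -l/9
9³ - V(x(-12, 0), -31 - 46) = 9³ - 1*54 = 729 - 54 = 675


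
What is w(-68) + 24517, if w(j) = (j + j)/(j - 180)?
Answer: 760044/31 ≈ 24518.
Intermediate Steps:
w(j) = 2*j/(-180 + j) (w(j) = (2*j)/(-180 + j) = 2*j/(-180 + j))
w(-68) + 24517 = 2*(-68)/(-180 - 68) + 24517 = 2*(-68)/(-248) + 24517 = 2*(-68)*(-1/248) + 24517 = 17/31 + 24517 = 760044/31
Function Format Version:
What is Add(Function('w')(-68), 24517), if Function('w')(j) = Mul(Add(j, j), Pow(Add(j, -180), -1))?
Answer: Rational(760044, 31) ≈ 24518.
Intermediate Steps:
Function('w')(j) = Mul(2, j, Pow(Add(-180, j), -1)) (Function('w')(j) = Mul(Mul(2, j), Pow(Add(-180, j), -1)) = Mul(2, j, Pow(Add(-180, j), -1)))
Add(Function('w')(-68), 24517) = Add(Mul(2, -68, Pow(Add(-180, -68), -1)), 24517) = Add(Mul(2, -68, Pow(-248, -1)), 24517) = Add(Mul(2, -68, Rational(-1, 248)), 24517) = Add(Rational(17, 31), 24517) = Rational(760044, 31)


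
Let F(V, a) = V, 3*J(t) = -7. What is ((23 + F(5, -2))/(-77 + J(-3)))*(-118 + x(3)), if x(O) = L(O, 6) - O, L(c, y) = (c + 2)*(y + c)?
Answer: 456/17 ≈ 26.824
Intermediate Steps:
J(t) = -7/3 (J(t) = (⅓)*(-7) = -7/3)
L(c, y) = (2 + c)*(c + y)
x(O) = 12 + O² + 7*O (x(O) = (O² + 2*O + 2*6 + O*6) - O = (O² + 2*O + 12 + 6*O) - O = (12 + O² + 8*O) - O = 12 + O² + 7*O)
((23 + F(5, -2))/(-77 + J(-3)))*(-118 + x(3)) = ((23 + 5)/(-77 - 7/3))*(-118 + (12 + 3² + 7*3)) = (28/(-238/3))*(-118 + (12 + 9 + 21)) = (28*(-3/238))*(-118 + 42) = -6/17*(-76) = 456/17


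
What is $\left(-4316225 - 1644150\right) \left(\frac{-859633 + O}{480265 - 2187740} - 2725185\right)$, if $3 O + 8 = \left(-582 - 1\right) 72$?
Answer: $\frac{3328166864910983930}{204897} \approx 1.6243 \cdot 10^{13}$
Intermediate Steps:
$O = - \frac{41984}{3}$ ($O = - \frac{8}{3} + \frac{\left(-582 - 1\right) 72}{3} = - \frac{8}{3} + \frac{\left(-583\right) 72}{3} = - \frac{8}{3} + \frac{1}{3} \left(-41976\right) = - \frac{8}{3} - 13992 = - \frac{41984}{3} \approx -13995.0$)
$\left(-4316225 - 1644150\right) \left(\frac{-859633 + O}{480265 - 2187740} - 2725185\right) = \left(-4316225 - 1644150\right) \left(\frac{-859633 - \frac{41984}{3}}{480265 - 2187740} - 2725185\right) = - 5960375 \left(- \frac{2620883}{3 \left(-1707475\right)} - 2725185\right) = - 5960375 \left(\left(- \frac{2620883}{3}\right) \left(- \frac{1}{1707475}\right) - 2725185\right) = - 5960375 \left(\frac{2620883}{5122425} - 2725185\right) = \left(-5960375\right) \left(- \frac{13959553152742}{5122425}\right) = \frac{3328166864910983930}{204897}$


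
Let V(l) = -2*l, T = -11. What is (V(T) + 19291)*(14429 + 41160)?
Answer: 1073590357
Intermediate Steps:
(V(T) + 19291)*(14429 + 41160) = (-2*(-11) + 19291)*(14429 + 41160) = (22 + 19291)*55589 = 19313*55589 = 1073590357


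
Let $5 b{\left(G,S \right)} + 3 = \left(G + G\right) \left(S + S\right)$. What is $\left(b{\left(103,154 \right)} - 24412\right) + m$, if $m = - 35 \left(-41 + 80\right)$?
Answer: $-13088$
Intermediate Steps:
$b{\left(G,S \right)} = - \frac{3}{5} + \frac{4 G S}{5}$ ($b{\left(G,S \right)} = - \frac{3}{5} + \frac{\left(G + G\right) \left(S + S\right)}{5} = - \frac{3}{5} + \frac{2 G 2 S}{5} = - \frac{3}{5} + \frac{4 G S}{5}$)
$m = -1365$ ($m = \left(-35\right) 39 = -1365$)
$\left(b{\left(103,154 \right)} - 24412\right) + m = \left(\left(- \frac{3}{5} + \frac{4}{5} \cdot 103 \cdot 154\right) - 24412\right) - 1365 = \left(\left(- \frac{3}{5} + \frac{63448}{5}\right) - 24412\right) - 1365 = \left(12689 - 24412\right) - 1365 = -11723 - 1365 = -13088$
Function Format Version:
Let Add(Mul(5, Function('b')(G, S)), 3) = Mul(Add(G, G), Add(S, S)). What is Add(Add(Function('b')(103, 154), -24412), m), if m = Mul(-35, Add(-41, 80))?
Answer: -13088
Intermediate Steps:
Function('b')(G, S) = Add(Rational(-3, 5), Mul(Rational(4, 5), G, S)) (Function('b')(G, S) = Add(Rational(-3, 5), Mul(Rational(1, 5), Mul(Add(G, G), Add(S, S)))) = Add(Rational(-3, 5), Mul(Rational(1, 5), Mul(Mul(2, G), Mul(2, S)))) = Add(Rational(-3, 5), Mul(Rational(1, 5), Mul(4, G, S))) = Add(Rational(-3, 5), Mul(Rational(4, 5), G, S)))
m = -1365 (m = Mul(-35, 39) = -1365)
Add(Add(Function('b')(103, 154), -24412), m) = Add(Add(Add(Rational(-3, 5), Mul(Rational(4, 5), 103, 154)), -24412), -1365) = Add(Add(Add(Rational(-3, 5), Rational(63448, 5)), -24412), -1365) = Add(Add(12689, -24412), -1365) = Add(-11723, -1365) = -13088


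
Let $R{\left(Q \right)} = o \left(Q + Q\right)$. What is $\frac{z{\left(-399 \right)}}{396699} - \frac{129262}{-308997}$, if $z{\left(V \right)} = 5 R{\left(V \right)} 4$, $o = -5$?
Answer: $\frac{25312022246}{40859600301} \approx 0.61949$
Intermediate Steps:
$R{\left(Q \right)} = - 10 Q$ ($R{\left(Q \right)} = - 5 \left(Q + Q\right) = - 5 \cdot 2 Q = - 10 Q$)
$z{\left(V \right)} = - 200 V$ ($z{\left(V \right)} = 5 \left(- 10 V\right) 4 = - 50 V 4 = - 200 V$)
$\frac{z{\left(-399 \right)}}{396699} - \frac{129262}{-308997} = \frac{\left(-200\right) \left(-399\right)}{396699} - \frac{129262}{-308997} = 79800 \cdot \frac{1}{396699} - - \frac{129262}{308997} = \frac{26600}{132233} + \frac{129262}{308997} = \frac{25312022246}{40859600301}$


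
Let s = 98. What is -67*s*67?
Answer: -439922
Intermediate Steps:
-67*s*67 = -67*98*67 = -6566*67 = -439922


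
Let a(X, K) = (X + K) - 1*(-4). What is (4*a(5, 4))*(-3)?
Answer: -156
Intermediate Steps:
a(X, K) = 4 + K + X (a(X, K) = (K + X) + 4 = 4 + K + X)
(4*a(5, 4))*(-3) = (4*(4 + 4 + 5))*(-3) = (4*13)*(-3) = 52*(-3) = -156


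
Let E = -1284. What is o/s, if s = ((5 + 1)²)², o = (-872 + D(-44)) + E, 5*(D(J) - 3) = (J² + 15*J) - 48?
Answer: -3179/2160 ≈ -1.4718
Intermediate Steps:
D(J) = -33/5 + 3*J + J²/5 (D(J) = 3 + ((J² + 15*J) - 48)/5 = 3 + (-48 + J² + 15*J)/5 = 3 + (-48/5 + 3*J + J²/5) = -33/5 + 3*J + J²/5)
o = -9537/5 (o = (-872 + (-33/5 + 3*(-44) + (⅕)*(-44)²)) - 1284 = (-872 + (-33/5 - 132 + (⅕)*1936)) - 1284 = (-872 + (-33/5 - 132 + 1936/5)) - 1284 = (-872 + 1243/5) - 1284 = -3117/5 - 1284 = -9537/5 ≈ -1907.4)
s = 1296 (s = (6²)² = 36² = 1296)
o/s = -9537/5/1296 = -9537/5*1/1296 = -3179/2160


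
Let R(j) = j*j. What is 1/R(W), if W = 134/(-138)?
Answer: 4761/4489 ≈ 1.0606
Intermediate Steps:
W = -67/69 (W = 134*(-1/138) = -67/69 ≈ -0.97101)
R(j) = j²
1/R(W) = 1/((-67/69)²) = 1/(4489/4761) = 4761/4489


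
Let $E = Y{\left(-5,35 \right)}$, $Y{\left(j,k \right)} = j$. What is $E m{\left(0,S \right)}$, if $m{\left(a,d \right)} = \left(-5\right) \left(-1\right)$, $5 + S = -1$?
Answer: $-25$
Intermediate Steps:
$S = -6$ ($S = -5 - 1 = -6$)
$m{\left(a,d \right)} = 5$
$E = -5$
$E m{\left(0,S \right)} = \left(-5\right) 5 = -25$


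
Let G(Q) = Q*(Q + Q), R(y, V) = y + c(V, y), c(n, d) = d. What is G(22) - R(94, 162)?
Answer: 780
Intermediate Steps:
R(y, V) = 2*y (R(y, V) = y + y = 2*y)
G(Q) = 2*Q² (G(Q) = Q*(2*Q) = 2*Q²)
G(22) - R(94, 162) = 2*22² - 2*94 = 2*484 - 1*188 = 968 - 188 = 780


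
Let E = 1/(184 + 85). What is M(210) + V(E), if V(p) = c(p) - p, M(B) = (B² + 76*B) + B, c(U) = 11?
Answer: 16215588/269 ≈ 60281.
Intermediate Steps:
M(B) = B² + 77*B
E = 1/269 ≈ 0.0037175
V(p) = 11 - p
M(210) + V(E) = 210*(77 + 210) + (11 - 1*1/269) = 210*287 + (11 - 1/269) = 60270 + 2958/269 = 16215588/269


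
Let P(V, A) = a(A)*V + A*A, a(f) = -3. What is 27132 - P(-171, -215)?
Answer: -19606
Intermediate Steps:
P(V, A) = A**2 - 3*V (P(V, A) = -3*V + A*A = -3*V + A**2 = A**2 - 3*V)
27132 - P(-171, -215) = 27132 - ((-215)**2 - 3*(-171)) = 27132 - (46225 + 513) = 27132 - 1*46738 = 27132 - 46738 = -19606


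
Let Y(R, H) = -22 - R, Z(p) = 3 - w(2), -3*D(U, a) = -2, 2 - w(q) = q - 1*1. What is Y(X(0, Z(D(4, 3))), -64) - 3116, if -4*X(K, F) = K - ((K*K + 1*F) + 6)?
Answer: -3140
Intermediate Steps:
w(q) = 3 - q (w(q) = 2 - (q - 1*1) = 2 - (q - 1) = 2 - (-1 + q) = 2 + (1 - q) = 3 - q)
D(U, a) = ⅔ (D(U, a) = -⅓*(-2) = ⅔)
Z(p) = 2 (Z(p) = 3 - (3 - 1*2) = 3 - (3 - 2) = 3 - 1*1 = 3 - 1 = 2)
X(K, F) = 3/2 - K/4 + F/4 + K²/4 (X(K, F) = -(K - ((K*K + 1*F) + 6))/4 = -(K - ((K² + F) + 6))/4 = -(K - ((F + K²) + 6))/4 = -(K - (6 + F + K²))/4 = -(K + (-6 - F - K²))/4 = -(-6 + K - F - K²)/4 = 3/2 - K/4 + F/4 + K²/4)
Y(X(0, Z(D(4, 3))), -64) - 3116 = (-22 - (3/2 - ¼*0 + (¼)*2 + (¼)*0²)) - 3116 = (-22 - (3/2 + 0 + ½ + (¼)*0)) - 3116 = (-22 - (3/2 + 0 + ½ + 0)) - 3116 = (-22 - 1*2) - 3116 = (-22 - 2) - 3116 = -24 - 3116 = -3140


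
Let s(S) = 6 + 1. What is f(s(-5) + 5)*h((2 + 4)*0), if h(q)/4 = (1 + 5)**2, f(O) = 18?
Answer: 2592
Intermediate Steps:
s(S) = 7
h(q) = 144 (h(q) = 4*(1 + 5)**2 = 4*6**2 = 4*36 = 144)
f(s(-5) + 5)*h((2 + 4)*0) = 18*144 = 2592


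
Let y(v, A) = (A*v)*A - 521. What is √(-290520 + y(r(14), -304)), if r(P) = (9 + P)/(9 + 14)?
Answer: 5*I*√7945 ≈ 445.67*I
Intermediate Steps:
r(P) = 9/23 + P/23 (r(P) = (9 + P)/23 = (9 + P)*(1/23) = 9/23 + P/23)
y(v, A) = -521 + v*A² (y(v, A) = v*A² - 521 = -521 + v*A²)
√(-290520 + y(r(14), -304)) = √(-290520 + (-521 + (9/23 + (1/23)*14)*(-304)²)) = √(-290520 + (-521 + (9/23 + 14/23)*92416)) = √(-290520 + (-521 + 1*92416)) = √(-290520 + (-521 + 92416)) = √(-290520 + 91895) = √(-198625) = 5*I*√7945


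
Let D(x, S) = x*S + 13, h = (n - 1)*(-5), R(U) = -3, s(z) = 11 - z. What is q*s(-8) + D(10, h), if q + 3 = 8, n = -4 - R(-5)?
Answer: 208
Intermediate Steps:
n = -1 (n = -4 - 1*(-3) = -4 + 3 = -1)
h = 10 (h = (-1 - 1)*(-5) = -2*(-5) = 10)
q = 5 (q = -3 + 8 = 5)
D(x, S) = 13 + S*x (D(x, S) = S*x + 13 = 13 + S*x)
q*s(-8) + D(10, h) = 5*(11 - 1*(-8)) + (13 + 10*10) = 5*(11 + 8) + (13 + 100) = 5*19 + 113 = 95 + 113 = 208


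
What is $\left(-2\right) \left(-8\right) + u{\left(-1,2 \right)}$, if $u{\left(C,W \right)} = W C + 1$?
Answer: $15$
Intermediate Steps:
$u{\left(C,W \right)} = 1 + C W$ ($u{\left(C,W \right)} = C W + 1 = 1 + C W$)
$\left(-2\right) \left(-8\right) + u{\left(-1,2 \right)} = \left(-2\right) \left(-8\right) + \left(1 - 2\right) = 16 + \left(1 - 2\right) = 16 - 1 = 15$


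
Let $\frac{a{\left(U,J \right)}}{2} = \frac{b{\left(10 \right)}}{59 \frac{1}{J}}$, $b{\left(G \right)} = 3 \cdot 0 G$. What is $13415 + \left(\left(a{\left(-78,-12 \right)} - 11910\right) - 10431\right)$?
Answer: $-8926$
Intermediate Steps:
$b{\left(G \right)} = 0$ ($b{\left(G \right)} = 0 G = 0$)
$a{\left(U,J \right)} = 0$ ($a{\left(U,J \right)} = 2 \frac{0}{59 \frac{1}{J}} = 2 \cdot 0 \frac{J}{59} = 2 \cdot 0 = 0$)
$13415 + \left(\left(a{\left(-78,-12 \right)} - 11910\right) - 10431\right) = 13415 + \left(\left(0 - 11910\right) - 10431\right) = 13415 - 22341 = -8926$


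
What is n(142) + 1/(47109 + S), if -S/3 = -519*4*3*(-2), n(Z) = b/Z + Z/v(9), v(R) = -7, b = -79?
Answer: -201803303/9682554 ≈ -20.842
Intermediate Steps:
n(Z) = -79/Z - Z/7 (n(Z) = -79/Z + Z/(-7) = -79/Z + Z*(-1/7) = -79/Z - Z/7)
S = -37368 (S = -(-1557)*(4*3)*(-2) = -(-1557)*12*(-2) = -(-1557)*(-24) = -3*12456 = -37368)
n(142) + 1/(47109 + S) = (-79/142 - 1/7*142) + 1/(47109 - 37368) = (-79*1/142 - 142/7) + 1/9741 = (-79/142 - 142/7) + 1/9741 = -20717/994 + 1/9741 = -201803303/9682554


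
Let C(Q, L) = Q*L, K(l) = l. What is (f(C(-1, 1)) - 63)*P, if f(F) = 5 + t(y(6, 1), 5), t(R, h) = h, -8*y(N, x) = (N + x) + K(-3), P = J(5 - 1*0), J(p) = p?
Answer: -265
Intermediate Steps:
P = 5 (P = 5 - 1*0 = 5 + 0 = 5)
y(N, x) = 3/8 - N/8 - x/8 (y(N, x) = -((N + x) - 3)/8 = -(-3 + N + x)/8 = 3/8 - N/8 - x/8)
C(Q, L) = L*Q
f(F) = 10 (f(F) = 5 + 5 = 10)
(f(C(-1, 1)) - 63)*P = (10 - 63)*5 = -53*5 = -265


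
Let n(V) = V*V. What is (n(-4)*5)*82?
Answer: 6560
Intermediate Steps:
n(V) = V²
(n(-4)*5)*82 = ((-4)²*5)*82 = (16*5)*82 = 80*82 = 6560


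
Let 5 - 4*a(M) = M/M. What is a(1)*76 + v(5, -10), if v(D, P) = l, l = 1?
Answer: 77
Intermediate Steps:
a(M) = 1 (a(M) = 5/4 - M/(4*M) = 5/4 - ¼*1 = 5/4 - ¼ = 1)
v(D, P) = 1
a(1)*76 + v(5, -10) = 1*76 + 1 = 76 + 1 = 77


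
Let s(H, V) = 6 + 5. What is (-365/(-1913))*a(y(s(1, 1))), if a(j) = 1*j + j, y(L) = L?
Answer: 8030/1913 ≈ 4.1976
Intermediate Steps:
s(H, V) = 11
a(j) = 2*j (a(j) = j + j = 2*j)
(-365/(-1913))*a(y(s(1, 1))) = (-365/(-1913))*(2*11) = -365*(-1/1913)*22 = (365/1913)*22 = 8030/1913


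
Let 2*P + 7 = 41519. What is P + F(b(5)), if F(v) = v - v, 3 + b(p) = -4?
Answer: 20756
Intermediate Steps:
P = 20756 (P = -7/2 + (1/2)*41519 = -7/2 + 41519/2 = 20756)
b(p) = -7 (b(p) = -3 - 4 = -7)
F(v) = 0
P + F(b(5)) = 20756 + 0 = 20756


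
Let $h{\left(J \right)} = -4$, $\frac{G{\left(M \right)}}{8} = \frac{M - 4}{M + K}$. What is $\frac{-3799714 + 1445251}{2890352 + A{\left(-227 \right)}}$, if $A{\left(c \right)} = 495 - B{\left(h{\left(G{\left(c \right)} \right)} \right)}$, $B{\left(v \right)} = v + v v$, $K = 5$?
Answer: $- \frac{2354463}{2890835} \approx -0.81446$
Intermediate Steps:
$G{\left(M \right)} = \frac{8 \left(-4 + M\right)}{5 + M}$ ($G{\left(M \right)} = 8 \frac{M - 4}{M + 5} = 8 \frac{-4 + M}{5 + M} = \frac{8 \left(-4 + M\right)}{5 + M}$)
$B{\left(v \right)} = v + v^{2}$
$A{\left(c \right)} = 483$ ($A{\left(c \right)} = 495 - - 4 \left(1 - 4\right) = 495 - \left(-4\right) \left(-3\right) = 495 - 12 = 483$)
$\frac{-3799714 + 1445251}{2890352 + A{\left(-227 \right)}} = \frac{-3799714 + 1445251}{2890352 + 483} = - \frac{2354463}{2890835}$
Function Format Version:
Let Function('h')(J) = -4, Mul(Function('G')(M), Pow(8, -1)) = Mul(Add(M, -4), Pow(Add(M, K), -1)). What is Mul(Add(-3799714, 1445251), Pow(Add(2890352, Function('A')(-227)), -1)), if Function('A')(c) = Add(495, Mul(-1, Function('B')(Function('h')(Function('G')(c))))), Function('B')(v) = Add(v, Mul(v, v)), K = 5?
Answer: Rational(-2354463, 2890835) ≈ -0.81446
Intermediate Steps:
Function('G')(M) = Mul(8, Pow(Add(5, M), -1), Add(-4, M)) (Function('G')(M) = Mul(8, Mul(Add(M, -4), Pow(Add(M, 5), -1))) = Mul(8, Mul(Add(-4, M), Pow(Add(5, M), -1))) = Mul(8, Mul(Pow(Add(5, M), -1), Add(-4, M))) = Mul(8, Pow(Add(5, M), -1), Add(-4, M)))
Function('B')(v) = Add(v, Pow(v, 2))
Function('A')(c) = 483 (Function('A')(c) = Add(495, Mul(-1, Mul(-4, Add(1, -4)))) = Add(495, Mul(-1, Mul(-4, -3))) = Add(495, Mul(-1, 12)) = Add(495, -12) = 483)
Mul(Add(-3799714, 1445251), Pow(Add(2890352, Function('A')(-227)), -1)) = Mul(Add(-3799714, 1445251), Pow(Add(2890352, 483), -1)) = Mul(-2354463, Pow(2890835, -1)) = Mul(-2354463, Rational(1, 2890835)) = Rational(-2354463, 2890835)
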